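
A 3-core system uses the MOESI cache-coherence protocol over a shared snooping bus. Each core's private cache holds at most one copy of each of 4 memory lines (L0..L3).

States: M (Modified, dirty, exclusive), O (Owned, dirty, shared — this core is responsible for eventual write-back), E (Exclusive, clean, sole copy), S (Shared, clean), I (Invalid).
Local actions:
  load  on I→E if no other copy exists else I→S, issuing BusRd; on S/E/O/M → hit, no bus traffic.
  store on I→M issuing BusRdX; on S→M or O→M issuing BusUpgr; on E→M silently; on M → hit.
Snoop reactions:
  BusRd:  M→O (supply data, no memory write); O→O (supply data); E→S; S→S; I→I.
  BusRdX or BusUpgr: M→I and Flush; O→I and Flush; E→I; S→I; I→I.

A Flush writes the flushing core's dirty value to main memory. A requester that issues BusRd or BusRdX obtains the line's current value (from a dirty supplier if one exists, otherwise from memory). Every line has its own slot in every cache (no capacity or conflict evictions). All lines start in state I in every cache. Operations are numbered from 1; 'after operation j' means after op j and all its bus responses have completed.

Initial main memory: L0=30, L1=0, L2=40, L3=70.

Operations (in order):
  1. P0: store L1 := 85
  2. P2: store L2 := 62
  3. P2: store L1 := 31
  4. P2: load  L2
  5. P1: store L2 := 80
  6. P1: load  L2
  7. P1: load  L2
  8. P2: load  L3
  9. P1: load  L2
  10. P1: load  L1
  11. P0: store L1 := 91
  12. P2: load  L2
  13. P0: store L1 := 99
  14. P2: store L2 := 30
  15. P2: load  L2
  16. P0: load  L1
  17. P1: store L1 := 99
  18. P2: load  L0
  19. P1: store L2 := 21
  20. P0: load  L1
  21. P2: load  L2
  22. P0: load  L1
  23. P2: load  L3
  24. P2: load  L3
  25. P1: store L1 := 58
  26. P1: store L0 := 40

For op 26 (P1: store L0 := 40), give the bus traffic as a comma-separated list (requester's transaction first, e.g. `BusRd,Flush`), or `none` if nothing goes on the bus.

bus = BusRdX

[1] P0: store L1 := 85 | P0:M(85), P1:I, P2:I | bus: BusRdX
[2] P2: store L2 := 62 | P0:I, P1:I, P2:M(62) | bus: BusRdX
[3] P2: store L1 := 31 | P0:I, P1:I, P2:M(31) | bus: BusRdX,Flush
[4] P2: load  L2 | P0:I, P1:I, P2:M(62) | bus: none
[5] P1: store L2 := 80 | P0:I, P1:M(80), P2:I | bus: BusRdX,Flush
[6] P1: load  L2 | P0:I, P1:M(80), P2:I | bus: none
[7] P1: load  L2 | P0:I, P1:M(80), P2:I | bus: none
[8] P2: load  L3 | P0:I, P1:I, P2:E(70) | bus: BusRd
[9] P1: load  L2 | P0:I, P1:M(80), P2:I | bus: none
[10] P1: load  L1 | P0:I, P1:S(31), P2:O(31) | bus: BusRd
[11] P0: store L1 := 91 | P0:M(91), P1:I, P2:I | bus: BusRdX,Flush
[12] P2: load  L2 | P0:I, P1:O(80), P2:S(80) | bus: BusRd
[13] P0: store L1 := 99 | P0:M(99), P1:I, P2:I | bus: none
[14] P2: store L2 := 30 | P0:I, P1:I, P2:M(30) | bus: BusUpgr,Flush
[15] P2: load  L2 | P0:I, P1:I, P2:M(30) | bus: none
[16] P0: load  L1 | P0:M(99), P1:I, P2:I | bus: none
[17] P1: store L1 := 99 | P0:I, P1:M(99), P2:I | bus: BusRdX,Flush
[18] P2: load  L0 | P0:I, P1:I, P2:E(30) | bus: BusRd
[19] P1: store L2 := 21 | P0:I, P1:M(21), P2:I | bus: BusRdX,Flush
[20] P0: load  L1 | P0:S(99), P1:O(99), P2:I | bus: BusRd
[21] P2: load  L2 | P0:I, P1:O(21), P2:S(21) | bus: BusRd
[22] P0: load  L1 | P0:S(99), P1:O(99), P2:I | bus: none
[23] P2: load  L3 | P0:I, P1:I, P2:E(70) | bus: none
[24] P2: load  L3 | P0:I, P1:I, P2:E(70) | bus: none
[25] P1: store L1 := 58 | P0:I, P1:M(58), P2:I | bus: BusUpgr
[26] P1: store L0 := 40 | P0:I, P1:M(40), P2:I | bus: BusRdX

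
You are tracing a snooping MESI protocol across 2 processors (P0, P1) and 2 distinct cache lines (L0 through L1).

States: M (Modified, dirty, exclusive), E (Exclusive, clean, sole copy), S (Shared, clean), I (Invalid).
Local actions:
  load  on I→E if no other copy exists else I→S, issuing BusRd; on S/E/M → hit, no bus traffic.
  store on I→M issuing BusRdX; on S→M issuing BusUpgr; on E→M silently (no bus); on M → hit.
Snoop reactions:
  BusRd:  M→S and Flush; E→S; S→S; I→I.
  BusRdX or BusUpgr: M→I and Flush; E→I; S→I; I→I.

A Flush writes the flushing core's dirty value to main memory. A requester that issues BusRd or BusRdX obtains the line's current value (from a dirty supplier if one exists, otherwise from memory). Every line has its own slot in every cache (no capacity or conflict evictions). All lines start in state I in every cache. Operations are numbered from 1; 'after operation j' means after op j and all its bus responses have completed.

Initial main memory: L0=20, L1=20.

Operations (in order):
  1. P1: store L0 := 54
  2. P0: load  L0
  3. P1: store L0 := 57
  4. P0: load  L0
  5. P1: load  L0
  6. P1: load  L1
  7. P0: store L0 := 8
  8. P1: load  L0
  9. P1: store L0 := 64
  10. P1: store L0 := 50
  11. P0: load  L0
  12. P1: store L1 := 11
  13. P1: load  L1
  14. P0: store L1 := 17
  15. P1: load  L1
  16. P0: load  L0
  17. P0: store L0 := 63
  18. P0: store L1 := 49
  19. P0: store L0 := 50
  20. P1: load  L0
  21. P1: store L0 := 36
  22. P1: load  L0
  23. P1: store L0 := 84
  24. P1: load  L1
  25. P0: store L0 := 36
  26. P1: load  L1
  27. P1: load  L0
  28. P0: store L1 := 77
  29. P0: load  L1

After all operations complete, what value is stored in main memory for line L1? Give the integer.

  op1 P1: store L0 := 54 → I/M on L0; bus BusRdX; mem=20
  op2 P0: load  L0 → S/S on L0; bus BusRd Flush; mem=54
  op3 P1: store L0 := 57 → I/M on L0; bus BusUpgr; mem=54
  op4 P0: load  L0 → S/S on L0; bus BusRd Flush; mem=57
  op5 P1: load  L0 → S/S on L0; bus (none); mem=57
  op6 P1: load  L1 → I/E on L1; bus BusRd; mem=20
  op7 P0: store L0 := 8 → M/I on L0; bus BusUpgr; mem=57
  op8 P1: load  L0 → S/S on L0; bus BusRd Flush; mem=8
  op9 P1: store L0 := 64 → I/M on L0; bus BusUpgr; mem=8
  op10 P1: store L0 := 50 → I/M on L0; bus (none); mem=8
  op11 P0: load  L0 → S/S on L0; bus BusRd Flush; mem=50
  op12 P1: store L1 := 11 → I/M on L1; bus (none); mem=20
  op13 P1: load  L1 → I/M on L1; bus (none); mem=20
  op14 P0: store L1 := 17 → M/I on L1; bus BusRdX Flush; mem=11
  op15 P1: load  L1 → S/S on L1; bus BusRd Flush; mem=17
  op16 P0: load  L0 → S/S on L0; bus (none); mem=50
  op17 P0: store L0 := 63 → M/I on L0; bus BusUpgr; mem=50
  op18 P0: store L1 := 49 → M/I on L1; bus BusUpgr; mem=17
  op19 P0: store L0 := 50 → M/I on L0; bus (none); mem=50
  op20 P1: load  L0 → S/S on L0; bus BusRd Flush; mem=50
  op21 P1: store L0 := 36 → I/M on L0; bus BusUpgr; mem=50
  op22 P1: load  L0 → I/M on L0; bus (none); mem=50
  op23 P1: store L0 := 84 → I/M on L0; bus (none); mem=50
  op24 P1: load  L1 → S/S on L1; bus BusRd Flush; mem=49
  op25 P0: store L0 := 36 → M/I on L0; bus BusRdX Flush; mem=84
  op26 P1: load  L1 → S/S on L1; bus (none); mem=49
  op27 P1: load  L0 → S/S on L0; bus BusRd Flush; mem=36
  op28 P0: store L1 := 77 → M/I on L1; bus BusUpgr; mem=49
  op29 P0: load  L1 → M/I on L1; bus (none); mem=49

memory[L1] = 49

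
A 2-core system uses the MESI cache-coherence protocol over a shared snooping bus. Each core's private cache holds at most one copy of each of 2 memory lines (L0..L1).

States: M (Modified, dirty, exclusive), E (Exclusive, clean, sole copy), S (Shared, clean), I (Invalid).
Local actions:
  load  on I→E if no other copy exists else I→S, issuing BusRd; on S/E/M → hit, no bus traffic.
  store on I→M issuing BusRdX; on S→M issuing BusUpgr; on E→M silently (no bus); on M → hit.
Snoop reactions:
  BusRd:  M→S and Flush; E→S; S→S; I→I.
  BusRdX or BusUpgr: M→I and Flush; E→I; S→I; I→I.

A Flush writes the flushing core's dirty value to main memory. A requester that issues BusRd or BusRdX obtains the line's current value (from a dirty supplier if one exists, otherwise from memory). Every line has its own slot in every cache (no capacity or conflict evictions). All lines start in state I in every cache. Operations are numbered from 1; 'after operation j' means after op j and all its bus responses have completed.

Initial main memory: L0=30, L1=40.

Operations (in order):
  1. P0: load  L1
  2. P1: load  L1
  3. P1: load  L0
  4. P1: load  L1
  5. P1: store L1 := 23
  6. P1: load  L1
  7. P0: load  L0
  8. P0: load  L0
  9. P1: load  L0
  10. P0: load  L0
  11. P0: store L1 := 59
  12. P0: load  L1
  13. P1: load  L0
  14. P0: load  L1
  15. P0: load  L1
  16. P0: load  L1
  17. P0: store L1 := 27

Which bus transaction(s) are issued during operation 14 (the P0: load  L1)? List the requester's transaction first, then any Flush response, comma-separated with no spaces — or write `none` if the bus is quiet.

bus = none

[1] P0: load  L1 | P0:E(40), P1:I | bus: BusRd
[2] P1: load  L1 | P0:S(40), P1:S(40) | bus: BusRd
[3] P1: load  L0 | P0:I, P1:E(30) | bus: BusRd
[4] P1: load  L1 | P0:S(40), P1:S(40) | bus: none
[5] P1: store L1 := 23 | P0:I, P1:M(23) | bus: BusUpgr
[6] P1: load  L1 | P0:I, P1:M(23) | bus: none
[7] P0: load  L0 | P0:S(30), P1:S(30) | bus: BusRd
[8] P0: load  L0 | P0:S(30), P1:S(30) | bus: none
[9] P1: load  L0 | P0:S(30), P1:S(30) | bus: none
[10] P0: load  L0 | P0:S(30), P1:S(30) | bus: none
[11] P0: store L1 := 59 | P0:M(59), P1:I | bus: BusRdX,Flush
[12] P0: load  L1 | P0:M(59), P1:I | bus: none
[13] P1: load  L0 | P0:S(30), P1:S(30) | bus: none
[14] P0: load  L1 | P0:M(59), P1:I | bus: none
[15] P0: load  L1 | P0:M(59), P1:I | bus: none
[16] P0: load  L1 | P0:M(59), P1:I | bus: none
[17] P0: store L1 := 27 | P0:M(27), P1:I | bus: none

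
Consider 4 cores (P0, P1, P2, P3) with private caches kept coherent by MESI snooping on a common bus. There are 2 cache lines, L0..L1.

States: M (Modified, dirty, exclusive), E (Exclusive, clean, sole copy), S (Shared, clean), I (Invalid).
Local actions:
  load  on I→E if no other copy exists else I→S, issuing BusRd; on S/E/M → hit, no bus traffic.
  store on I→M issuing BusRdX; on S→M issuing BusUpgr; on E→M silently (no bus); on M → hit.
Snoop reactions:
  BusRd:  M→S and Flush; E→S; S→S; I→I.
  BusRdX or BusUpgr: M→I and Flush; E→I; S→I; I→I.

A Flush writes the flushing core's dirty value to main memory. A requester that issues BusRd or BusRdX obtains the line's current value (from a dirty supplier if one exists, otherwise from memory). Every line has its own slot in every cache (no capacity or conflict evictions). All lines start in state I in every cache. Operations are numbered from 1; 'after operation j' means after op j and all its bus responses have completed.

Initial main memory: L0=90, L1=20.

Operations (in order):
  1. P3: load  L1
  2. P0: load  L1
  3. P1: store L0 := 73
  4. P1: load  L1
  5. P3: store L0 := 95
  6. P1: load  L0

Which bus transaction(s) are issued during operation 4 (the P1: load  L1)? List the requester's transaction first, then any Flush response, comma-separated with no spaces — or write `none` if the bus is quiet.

[1] P3: load  L1 | P0:I, P1:I, P2:I, P3:E(20) | bus: BusRd
[2] P0: load  L1 | P0:S(20), P1:I, P2:I, P3:S(20) | bus: BusRd
[3] P1: store L0 := 73 | P0:I, P1:M(73), P2:I, P3:I | bus: BusRdX
[4] P1: load  L1 | P0:S(20), P1:S(20), P2:I, P3:S(20) | bus: BusRd
[5] P3: store L0 := 95 | P0:I, P1:I, P2:I, P3:M(95) | bus: BusRdX,Flush
[6] P1: load  L0 | P0:I, P1:S(95), P2:I, P3:S(95) | bus: BusRd,Flush

bus = BusRd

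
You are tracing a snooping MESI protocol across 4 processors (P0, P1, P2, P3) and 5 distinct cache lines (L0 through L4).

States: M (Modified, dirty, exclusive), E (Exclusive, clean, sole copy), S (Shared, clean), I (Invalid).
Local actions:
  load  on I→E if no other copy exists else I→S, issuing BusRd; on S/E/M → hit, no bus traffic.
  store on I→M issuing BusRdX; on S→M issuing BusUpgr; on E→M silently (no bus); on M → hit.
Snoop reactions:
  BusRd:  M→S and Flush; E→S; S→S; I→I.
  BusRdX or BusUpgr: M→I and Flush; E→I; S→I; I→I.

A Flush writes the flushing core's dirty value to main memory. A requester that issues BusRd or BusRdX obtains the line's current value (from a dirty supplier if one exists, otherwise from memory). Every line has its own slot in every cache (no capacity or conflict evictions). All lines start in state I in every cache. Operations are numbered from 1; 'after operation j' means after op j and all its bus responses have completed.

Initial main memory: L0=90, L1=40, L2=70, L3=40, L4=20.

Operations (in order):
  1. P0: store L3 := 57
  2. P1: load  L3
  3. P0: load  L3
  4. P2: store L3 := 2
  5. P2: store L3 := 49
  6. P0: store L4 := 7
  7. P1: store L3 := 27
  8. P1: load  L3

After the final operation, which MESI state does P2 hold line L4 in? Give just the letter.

state = I

1. P0: store L3 := 57  bus=[BusRdX]  L3: P0=M P1=I P2=I P3=I  mem[L3]=40
2. P1: load  L3  bus=[BusRd,Flush]  L3: P0=S P1=S P2=I P3=I  mem[L3]=57
3. P0: load  L3  bus=[-]  L3: P0=S P1=S P2=I P3=I  mem[L3]=57
4. P2: store L3 := 2  bus=[BusRdX]  L3: P0=I P1=I P2=M P3=I  mem[L3]=57
5. P2: store L3 := 49  bus=[-]  L3: P0=I P1=I P2=M P3=I  mem[L3]=57
6. P0: store L4 := 7  bus=[BusRdX]  L4: P0=M P1=I P2=I P3=I  mem[L4]=20
7. P1: store L3 := 27  bus=[BusRdX,Flush]  L3: P0=I P1=M P2=I P3=I  mem[L3]=49
8. P1: load  L3  bus=[-]  L3: P0=I P1=M P2=I P3=I  mem[L3]=49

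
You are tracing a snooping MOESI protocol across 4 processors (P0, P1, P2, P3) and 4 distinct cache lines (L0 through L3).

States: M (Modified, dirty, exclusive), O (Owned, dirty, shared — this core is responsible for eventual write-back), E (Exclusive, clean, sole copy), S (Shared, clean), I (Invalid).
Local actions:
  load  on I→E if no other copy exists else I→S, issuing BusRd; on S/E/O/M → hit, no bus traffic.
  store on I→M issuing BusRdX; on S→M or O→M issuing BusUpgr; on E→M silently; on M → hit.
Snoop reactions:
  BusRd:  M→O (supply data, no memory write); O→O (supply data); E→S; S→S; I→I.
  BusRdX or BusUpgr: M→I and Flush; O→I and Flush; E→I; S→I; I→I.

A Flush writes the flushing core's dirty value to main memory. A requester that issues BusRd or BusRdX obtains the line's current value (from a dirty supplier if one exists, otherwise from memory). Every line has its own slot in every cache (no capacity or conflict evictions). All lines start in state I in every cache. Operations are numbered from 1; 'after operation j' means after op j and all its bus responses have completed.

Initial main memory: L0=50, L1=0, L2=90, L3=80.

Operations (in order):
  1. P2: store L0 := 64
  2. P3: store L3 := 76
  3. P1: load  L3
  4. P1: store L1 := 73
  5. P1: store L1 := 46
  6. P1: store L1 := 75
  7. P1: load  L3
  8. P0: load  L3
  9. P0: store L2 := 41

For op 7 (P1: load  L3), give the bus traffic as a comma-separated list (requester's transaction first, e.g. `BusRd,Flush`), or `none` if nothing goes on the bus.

[1] P2: store L0 := 64 | P0:I, P1:I, P2:M(64), P3:I | bus: BusRdX
[2] P3: store L3 := 76 | P0:I, P1:I, P2:I, P3:M(76) | bus: BusRdX
[3] P1: load  L3 | P0:I, P1:S(76), P2:I, P3:O(76) | bus: BusRd
[4] P1: store L1 := 73 | P0:I, P1:M(73), P2:I, P3:I | bus: BusRdX
[5] P1: store L1 := 46 | P0:I, P1:M(46), P2:I, P3:I | bus: none
[6] P1: store L1 := 75 | P0:I, P1:M(75), P2:I, P3:I | bus: none
[7] P1: load  L3 | P0:I, P1:S(76), P2:I, P3:O(76) | bus: none
[8] P0: load  L3 | P0:S(76), P1:S(76), P2:I, P3:O(76) | bus: BusRd
[9] P0: store L2 := 41 | P0:M(41), P1:I, P2:I, P3:I | bus: BusRdX

bus = none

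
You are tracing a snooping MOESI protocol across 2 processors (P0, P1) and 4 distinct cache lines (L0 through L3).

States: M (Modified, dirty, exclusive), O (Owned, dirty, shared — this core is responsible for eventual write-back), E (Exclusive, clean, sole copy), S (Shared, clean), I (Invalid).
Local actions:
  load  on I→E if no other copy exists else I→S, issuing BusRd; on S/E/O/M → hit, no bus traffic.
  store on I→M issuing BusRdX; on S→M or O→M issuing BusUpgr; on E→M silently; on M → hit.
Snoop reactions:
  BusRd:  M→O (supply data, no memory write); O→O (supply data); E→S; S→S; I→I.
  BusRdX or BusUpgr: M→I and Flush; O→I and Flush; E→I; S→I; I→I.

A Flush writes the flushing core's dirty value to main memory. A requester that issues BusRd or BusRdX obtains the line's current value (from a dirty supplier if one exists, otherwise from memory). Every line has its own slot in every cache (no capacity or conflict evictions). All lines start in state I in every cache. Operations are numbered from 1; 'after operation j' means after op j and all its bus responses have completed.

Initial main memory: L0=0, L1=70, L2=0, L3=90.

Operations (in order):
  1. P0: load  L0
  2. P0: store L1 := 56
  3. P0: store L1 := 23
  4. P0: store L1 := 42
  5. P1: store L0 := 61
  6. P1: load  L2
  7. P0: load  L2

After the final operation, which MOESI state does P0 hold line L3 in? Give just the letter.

state = I

step 1: P0: load  L0  ⟶  EI  (L0)  txn=BusRd  M[L0]=0
step 2: P0: store L1 := 56  ⟶  MI  (L1)  txn=BusRdX  M[L1]=70
step 3: P0: store L1 := 23  ⟶  MI  (L1)  txn=∅  M[L1]=70
step 4: P0: store L1 := 42  ⟶  MI  (L1)  txn=∅  M[L1]=70
step 5: P1: store L0 := 61  ⟶  IM  (L0)  txn=BusRdX  M[L0]=0
step 6: P1: load  L2  ⟶  IE  (L2)  txn=BusRd  M[L2]=0
step 7: P0: load  L2  ⟶  SS  (L2)  txn=BusRd  M[L2]=0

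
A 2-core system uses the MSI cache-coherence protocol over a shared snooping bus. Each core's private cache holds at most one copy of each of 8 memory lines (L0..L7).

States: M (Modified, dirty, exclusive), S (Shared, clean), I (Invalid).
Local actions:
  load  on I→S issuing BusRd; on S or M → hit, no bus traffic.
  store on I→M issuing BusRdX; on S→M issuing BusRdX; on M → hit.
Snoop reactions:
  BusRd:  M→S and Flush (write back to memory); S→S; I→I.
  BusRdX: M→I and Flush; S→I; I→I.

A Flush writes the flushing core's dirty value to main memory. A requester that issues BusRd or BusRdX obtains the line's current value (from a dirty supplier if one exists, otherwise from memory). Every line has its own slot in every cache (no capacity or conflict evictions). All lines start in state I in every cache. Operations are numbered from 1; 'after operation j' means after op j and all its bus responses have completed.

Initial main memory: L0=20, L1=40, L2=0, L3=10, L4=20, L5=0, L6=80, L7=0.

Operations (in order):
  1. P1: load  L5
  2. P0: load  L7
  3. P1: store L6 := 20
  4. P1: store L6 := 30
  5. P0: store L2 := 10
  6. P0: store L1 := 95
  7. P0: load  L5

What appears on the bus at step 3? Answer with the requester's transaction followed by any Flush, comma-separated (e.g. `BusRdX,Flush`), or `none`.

[1] P1: load  L5 | P0:I, P1:S(0) | bus: BusRd
[2] P0: load  L7 | P0:S(0), P1:I | bus: BusRd
[3] P1: store L6 := 20 | P0:I, P1:M(20) | bus: BusRdX
[4] P1: store L6 := 30 | P0:I, P1:M(30) | bus: none
[5] P0: store L2 := 10 | P0:M(10), P1:I | bus: BusRdX
[6] P0: store L1 := 95 | P0:M(95), P1:I | bus: BusRdX
[7] P0: load  L5 | P0:S(0), P1:S(0) | bus: BusRd

bus = BusRdX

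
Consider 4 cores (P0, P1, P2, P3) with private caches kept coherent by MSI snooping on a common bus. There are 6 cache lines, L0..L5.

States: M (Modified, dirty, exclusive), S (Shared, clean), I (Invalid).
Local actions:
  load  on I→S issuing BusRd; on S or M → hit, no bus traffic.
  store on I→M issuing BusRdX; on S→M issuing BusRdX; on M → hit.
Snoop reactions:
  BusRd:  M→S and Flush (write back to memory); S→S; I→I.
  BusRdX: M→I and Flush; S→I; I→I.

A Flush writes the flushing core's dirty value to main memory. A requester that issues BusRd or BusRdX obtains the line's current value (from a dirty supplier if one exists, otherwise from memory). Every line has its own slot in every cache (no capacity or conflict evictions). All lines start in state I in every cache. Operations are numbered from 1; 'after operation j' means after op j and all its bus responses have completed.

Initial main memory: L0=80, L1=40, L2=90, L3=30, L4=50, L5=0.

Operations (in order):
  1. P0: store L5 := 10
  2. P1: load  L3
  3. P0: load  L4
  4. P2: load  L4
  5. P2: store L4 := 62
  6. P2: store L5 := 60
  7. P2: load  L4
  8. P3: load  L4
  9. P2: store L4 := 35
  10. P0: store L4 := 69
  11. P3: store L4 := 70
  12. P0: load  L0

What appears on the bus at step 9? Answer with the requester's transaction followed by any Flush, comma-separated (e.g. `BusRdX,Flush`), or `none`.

  op1 P0: store L5 := 10 → M/I/I/I on L5; bus BusRdX; mem=0
  op2 P1: load  L3 → I/S/I/I on L3; bus BusRd; mem=30
  op3 P0: load  L4 → S/I/I/I on L4; bus BusRd; mem=50
  op4 P2: load  L4 → S/I/S/I on L4; bus BusRd; mem=50
  op5 P2: store L4 := 62 → I/I/M/I on L4; bus BusRdX; mem=50
  op6 P2: store L5 := 60 → I/I/M/I on L5; bus BusRdX Flush; mem=10
  op7 P2: load  L4 → I/I/M/I on L4; bus (none); mem=50
  op8 P3: load  L4 → I/I/S/S on L4; bus BusRd Flush; mem=62
  op9 P2: store L4 := 35 → I/I/M/I on L4; bus BusRdX; mem=62
  op10 P0: store L4 := 69 → M/I/I/I on L4; bus BusRdX Flush; mem=35
  op11 P3: store L4 := 70 → I/I/I/M on L4; bus BusRdX Flush; mem=69
  op12 P0: load  L0 → S/I/I/I on L0; bus BusRd; mem=80

bus = BusRdX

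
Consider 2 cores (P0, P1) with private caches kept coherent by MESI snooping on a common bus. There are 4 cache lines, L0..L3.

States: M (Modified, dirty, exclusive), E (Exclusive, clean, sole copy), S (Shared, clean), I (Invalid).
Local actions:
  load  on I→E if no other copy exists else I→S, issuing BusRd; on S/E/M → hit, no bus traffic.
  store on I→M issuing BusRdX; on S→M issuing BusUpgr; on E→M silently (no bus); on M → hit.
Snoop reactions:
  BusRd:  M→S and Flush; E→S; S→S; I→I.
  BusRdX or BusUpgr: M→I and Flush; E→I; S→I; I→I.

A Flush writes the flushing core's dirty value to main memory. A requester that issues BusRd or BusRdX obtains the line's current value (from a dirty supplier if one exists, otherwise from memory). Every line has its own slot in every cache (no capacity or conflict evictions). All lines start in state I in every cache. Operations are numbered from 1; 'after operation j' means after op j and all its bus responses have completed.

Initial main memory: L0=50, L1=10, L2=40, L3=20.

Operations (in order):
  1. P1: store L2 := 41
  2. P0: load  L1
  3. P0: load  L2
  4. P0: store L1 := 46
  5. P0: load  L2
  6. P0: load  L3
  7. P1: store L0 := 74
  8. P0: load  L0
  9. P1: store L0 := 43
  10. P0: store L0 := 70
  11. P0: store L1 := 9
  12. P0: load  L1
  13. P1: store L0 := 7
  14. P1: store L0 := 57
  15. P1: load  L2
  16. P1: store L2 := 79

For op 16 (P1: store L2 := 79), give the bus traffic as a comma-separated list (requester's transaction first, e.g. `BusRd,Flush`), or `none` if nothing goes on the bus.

bus = BusUpgr

  op1 P1: store L2 := 41 → I/M on L2; bus BusRdX; mem=40
  op2 P0: load  L1 → E/I on L1; bus BusRd; mem=10
  op3 P0: load  L2 → S/S on L2; bus BusRd Flush; mem=41
  op4 P0: store L1 := 46 → M/I on L1; bus (none); mem=10
  op5 P0: load  L2 → S/S on L2; bus (none); mem=41
  op6 P0: load  L3 → E/I on L3; bus BusRd; mem=20
  op7 P1: store L0 := 74 → I/M on L0; bus BusRdX; mem=50
  op8 P0: load  L0 → S/S on L0; bus BusRd Flush; mem=74
  op9 P1: store L0 := 43 → I/M on L0; bus BusUpgr; mem=74
  op10 P0: store L0 := 70 → M/I on L0; bus BusRdX Flush; mem=43
  op11 P0: store L1 := 9 → M/I on L1; bus (none); mem=10
  op12 P0: load  L1 → M/I on L1; bus (none); mem=10
  op13 P1: store L0 := 7 → I/M on L0; bus BusRdX Flush; mem=70
  op14 P1: store L0 := 57 → I/M on L0; bus (none); mem=70
  op15 P1: load  L2 → S/S on L2; bus (none); mem=41
  op16 P1: store L2 := 79 → I/M on L2; bus BusUpgr; mem=41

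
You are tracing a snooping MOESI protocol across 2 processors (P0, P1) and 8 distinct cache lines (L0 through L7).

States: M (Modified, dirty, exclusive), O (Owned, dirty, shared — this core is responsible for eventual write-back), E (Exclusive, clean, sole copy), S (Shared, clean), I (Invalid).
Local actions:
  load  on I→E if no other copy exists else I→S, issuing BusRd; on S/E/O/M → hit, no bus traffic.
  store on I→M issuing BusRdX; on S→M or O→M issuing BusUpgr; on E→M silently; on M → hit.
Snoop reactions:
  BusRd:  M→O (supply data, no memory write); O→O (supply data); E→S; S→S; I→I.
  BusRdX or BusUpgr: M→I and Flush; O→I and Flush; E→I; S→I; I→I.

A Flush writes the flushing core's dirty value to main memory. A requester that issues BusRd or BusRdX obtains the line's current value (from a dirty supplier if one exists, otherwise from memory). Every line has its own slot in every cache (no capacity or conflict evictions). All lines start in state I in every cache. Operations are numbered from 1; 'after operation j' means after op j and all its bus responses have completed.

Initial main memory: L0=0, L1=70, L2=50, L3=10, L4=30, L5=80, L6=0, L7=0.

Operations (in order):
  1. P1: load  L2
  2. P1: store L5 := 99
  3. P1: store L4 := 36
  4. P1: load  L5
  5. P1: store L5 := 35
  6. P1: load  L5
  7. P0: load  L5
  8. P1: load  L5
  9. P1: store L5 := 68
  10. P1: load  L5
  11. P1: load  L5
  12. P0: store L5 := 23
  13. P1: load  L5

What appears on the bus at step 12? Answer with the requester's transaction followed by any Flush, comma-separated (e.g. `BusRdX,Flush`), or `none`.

  op1 P1: load  L2 → I/E on L2; bus BusRd; mem=50
  op2 P1: store L5 := 99 → I/M on L5; bus BusRdX; mem=80
  op3 P1: store L4 := 36 → I/M on L4; bus BusRdX; mem=30
  op4 P1: load  L5 → I/M on L5; bus (none); mem=80
  op5 P1: store L5 := 35 → I/M on L5; bus (none); mem=80
  op6 P1: load  L5 → I/M on L5; bus (none); mem=80
  op7 P0: load  L5 → S/O on L5; bus BusRd; mem=80
  op8 P1: load  L5 → S/O on L5; bus (none); mem=80
  op9 P1: store L5 := 68 → I/M on L5; bus BusUpgr; mem=80
  op10 P1: load  L5 → I/M on L5; bus (none); mem=80
  op11 P1: load  L5 → I/M on L5; bus (none); mem=80
  op12 P0: store L5 := 23 → M/I on L5; bus BusRdX Flush; mem=68
  op13 P1: load  L5 → O/S on L5; bus BusRd; mem=68

bus = BusRdX,Flush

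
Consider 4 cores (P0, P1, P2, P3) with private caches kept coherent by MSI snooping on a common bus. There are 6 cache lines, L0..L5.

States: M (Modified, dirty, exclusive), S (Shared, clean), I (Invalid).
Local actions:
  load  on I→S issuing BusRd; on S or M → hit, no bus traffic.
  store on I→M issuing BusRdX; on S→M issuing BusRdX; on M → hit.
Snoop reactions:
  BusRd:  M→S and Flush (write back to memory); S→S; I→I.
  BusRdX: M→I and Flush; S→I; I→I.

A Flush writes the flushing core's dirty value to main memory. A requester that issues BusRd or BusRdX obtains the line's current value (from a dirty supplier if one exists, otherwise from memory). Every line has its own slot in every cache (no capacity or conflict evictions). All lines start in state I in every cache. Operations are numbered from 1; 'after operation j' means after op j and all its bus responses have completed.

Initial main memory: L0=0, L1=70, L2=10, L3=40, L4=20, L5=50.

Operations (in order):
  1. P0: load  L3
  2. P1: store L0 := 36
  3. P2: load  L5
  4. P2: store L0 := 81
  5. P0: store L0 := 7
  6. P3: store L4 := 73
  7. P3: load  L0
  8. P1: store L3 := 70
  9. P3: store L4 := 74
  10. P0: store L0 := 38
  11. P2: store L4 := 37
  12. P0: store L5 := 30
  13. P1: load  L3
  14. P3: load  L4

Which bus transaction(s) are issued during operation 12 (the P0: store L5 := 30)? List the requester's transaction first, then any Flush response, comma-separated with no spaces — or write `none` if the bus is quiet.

bus = BusRdX

1. P0: load  L3  bus=[BusRd]  L3: P0=S P1=I P2=I P3=I  mem[L3]=40
2. P1: store L0 := 36  bus=[BusRdX]  L0: P0=I P1=M P2=I P3=I  mem[L0]=0
3. P2: load  L5  bus=[BusRd]  L5: P0=I P1=I P2=S P3=I  mem[L5]=50
4. P2: store L0 := 81  bus=[BusRdX,Flush]  L0: P0=I P1=I P2=M P3=I  mem[L0]=36
5. P0: store L0 := 7  bus=[BusRdX,Flush]  L0: P0=M P1=I P2=I P3=I  mem[L0]=81
6. P3: store L4 := 73  bus=[BusRdX]  L4: P0=I P1=I P2=I P3=M  mem[L4]=20
7. P3: load  L0  bus=[BusRd,Flush]  L0: P0=S P1=I P2=I P3=S  mem[L0]=7
8. P1: store L3 := 70  bus=[BusRdX]  L3: P0=I P1=M P2=I P3=I  mem[L3]=40
9. P3: store L4 := 74  bus=[-]  L4: P0=I P1=I P2=I P3=M  mem[L4]=20
10. P0: store L0 := 38  bus=[BusRdX]  L0: P0=M P1=I P2=I P3=I  mem[L0]=7
11. P2: store L4 := 37  bus=[BusRdX,Flush]  L4: P0=I P1=I P2=M P3=I  mem[L4]=74
12. P0: store L5 := 30  bus=[BusRdX]  L5: P0=M P1=I P2=I P3=I  mem[L5]=50
13. P1: load  L3  bus=[-]  L3: P0=I P1=M P2=I P3=I  mem[L3]=40
14. P3: load  L4  bus=[BusRd,Flush]  L4: P0=I P1=I P2=S P3=S  mem[L4]=37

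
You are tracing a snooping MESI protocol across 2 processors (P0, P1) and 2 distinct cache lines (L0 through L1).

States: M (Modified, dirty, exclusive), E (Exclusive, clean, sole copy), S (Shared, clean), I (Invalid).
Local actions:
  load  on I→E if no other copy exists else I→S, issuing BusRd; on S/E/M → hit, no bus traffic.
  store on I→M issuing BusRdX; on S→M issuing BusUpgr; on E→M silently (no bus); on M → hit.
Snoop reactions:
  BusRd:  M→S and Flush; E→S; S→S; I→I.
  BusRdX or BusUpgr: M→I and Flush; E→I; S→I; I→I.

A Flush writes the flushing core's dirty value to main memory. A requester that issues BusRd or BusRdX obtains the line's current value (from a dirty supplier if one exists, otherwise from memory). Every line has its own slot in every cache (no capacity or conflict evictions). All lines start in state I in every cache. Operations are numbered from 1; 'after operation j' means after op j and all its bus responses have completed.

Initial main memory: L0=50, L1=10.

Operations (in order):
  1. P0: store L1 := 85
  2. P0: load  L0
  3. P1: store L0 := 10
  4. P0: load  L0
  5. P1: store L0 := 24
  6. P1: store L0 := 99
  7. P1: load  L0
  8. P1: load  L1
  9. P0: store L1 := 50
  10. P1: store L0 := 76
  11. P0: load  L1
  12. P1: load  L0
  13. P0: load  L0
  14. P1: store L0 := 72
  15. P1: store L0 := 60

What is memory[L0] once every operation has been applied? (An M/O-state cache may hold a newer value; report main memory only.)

1. P0: store L1 := 85  bus=[BusRdX]  L1: P0=M P1=I  mem[L1]=10
2. P0: load  L0  bus=[BusRd]  L0: P0=E P1=I  mem[L0]=50
3. P1: store L0 := 10  bus=[BusRdX]  L0: P0=I P1=M  mem[L0]=50
4. P0: load  L0  bus=[BusRd,Flush]  L0: P0=S P1=S  mem[L0]=10
5. P1: store L0 := 24  bus=[BusUpgr]  L0: P0=I P1=M  mem[L0]=10
6. P1: store L0 := 99  bus=[-]  L0: P0=I P1=M  mem[L0]=10
7. P1: load  L0  bus=[-]  L0: P0=I P1=M  mem[L0]=10
8. P1: load  L1  bus=[BusRd,Flush]  L1: P0=S P1=S  mem[L1]=85
9. P0: store L1 := 50  bus=[BusUpgr]  L1: P0=M P1=I  mem[L1]=85
10. P1: store L0 := 76  bus=[-]  L0: P0=I P1=M  mem[L0]=10
11. P0: load  L1  bus=[-]  L1: P0=M P1=I  mem[L1]=85
12. P1: load  L0  bus=[-]  L0: P0=I P1=M  mem[L0]=10
13. P0: load  L0  bus=[BusRd,Flush]  L0: P0=S P1=S  mem[L0]=76
14. P1: store L0 := 72  bus=[BusUpgr]  L0: P0=I P1=M  mem[L0]=76
15. P1: store L0 := 60  bus=[-]  L0: P0=I P1=M  mem[L0]=76

memory[L0] = 76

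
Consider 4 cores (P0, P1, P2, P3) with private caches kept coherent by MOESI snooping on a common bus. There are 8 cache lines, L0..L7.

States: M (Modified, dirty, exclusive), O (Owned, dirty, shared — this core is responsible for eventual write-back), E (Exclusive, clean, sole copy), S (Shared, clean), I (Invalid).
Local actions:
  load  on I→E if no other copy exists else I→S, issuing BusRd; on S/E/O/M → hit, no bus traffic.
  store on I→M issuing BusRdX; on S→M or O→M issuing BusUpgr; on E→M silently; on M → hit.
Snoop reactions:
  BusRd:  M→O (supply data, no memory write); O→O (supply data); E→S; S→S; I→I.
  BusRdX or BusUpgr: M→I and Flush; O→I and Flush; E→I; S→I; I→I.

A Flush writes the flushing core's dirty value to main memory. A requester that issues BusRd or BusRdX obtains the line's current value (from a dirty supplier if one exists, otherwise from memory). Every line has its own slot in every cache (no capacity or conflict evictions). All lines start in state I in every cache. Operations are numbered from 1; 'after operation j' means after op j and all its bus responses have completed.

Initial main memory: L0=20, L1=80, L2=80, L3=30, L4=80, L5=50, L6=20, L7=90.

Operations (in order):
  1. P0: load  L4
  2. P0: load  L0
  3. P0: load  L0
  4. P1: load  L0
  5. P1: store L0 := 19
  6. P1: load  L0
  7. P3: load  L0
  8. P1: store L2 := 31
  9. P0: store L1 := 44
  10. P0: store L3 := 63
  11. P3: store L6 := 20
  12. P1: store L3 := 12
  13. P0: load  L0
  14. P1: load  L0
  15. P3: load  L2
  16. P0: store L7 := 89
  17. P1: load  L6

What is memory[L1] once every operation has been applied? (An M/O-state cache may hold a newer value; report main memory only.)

[1] P0: load  L4 | P0:E(80), P1:I, P2:I, P3:I | bus: BusRd
[2] P0: load  L0 | P0:E(20), P1:I, P2:I, P3:I | bus: BusRd
[3] P0: load  L0 | P0:E(20), P1:I, P2:I, P3:I | bus: none
[4] P1: load  L0 | P0:S(20), P1:S(20), P2:I, P3:I | bus: BusRd
[5] P1: store L0 := 19 | P0:I, P1:M(19), P2:I, P3:I | bus: BusUpgr
[6] P1: load  L0 | P0:I, P1:M(19), P2:I, P3:I | bus: none
[7] P3: load  L0 | P0:I, P1:O(19), P2:I, P3:S(19) | bus: BusRd
[8] P1: store L2 := 31 | P0:I, P1:M(31), P2:I, P3:I | bus: BusRdX
[9] P0: store L1 := 44 | P0:M(44), P1:I, P2:I, P3:I | bus: BusRdX
[10] P0: store L3 := 63 | P0:M(63), P1:I, P2:I, P3:I | bus: BusRdX
[11] P3: store L6 := 20 | P0:I, P1:I, P2:I, P3:M(20) | bus: BusRdX
[12] P1: store L3 := 12 | P0:I, P1:M(12), P2:I, P3:I | bus: BusRdX,Flush
[13] P0: load  L0 | P0:S(19), P1:O(19), P2:I, P3:S(19) | bus: BusRd
[14] P1: load  L0 | P0:S(19), P1:O(19), P2:I, P3:S(19) | bus: none
[15] P3: load  L2 | P0:I, P1:O(31), P2:I, P3:S(31) | bus: BusRd
[16] P0: store L7 := 89 | P0:M(89), P1:I, P2:I, P3:I | bus: BusRdX
[17] P1: load  L6 | P0:I, P1:S(20), P2:I, P3:O(20) | bus: BusRd

memory[L1] = 80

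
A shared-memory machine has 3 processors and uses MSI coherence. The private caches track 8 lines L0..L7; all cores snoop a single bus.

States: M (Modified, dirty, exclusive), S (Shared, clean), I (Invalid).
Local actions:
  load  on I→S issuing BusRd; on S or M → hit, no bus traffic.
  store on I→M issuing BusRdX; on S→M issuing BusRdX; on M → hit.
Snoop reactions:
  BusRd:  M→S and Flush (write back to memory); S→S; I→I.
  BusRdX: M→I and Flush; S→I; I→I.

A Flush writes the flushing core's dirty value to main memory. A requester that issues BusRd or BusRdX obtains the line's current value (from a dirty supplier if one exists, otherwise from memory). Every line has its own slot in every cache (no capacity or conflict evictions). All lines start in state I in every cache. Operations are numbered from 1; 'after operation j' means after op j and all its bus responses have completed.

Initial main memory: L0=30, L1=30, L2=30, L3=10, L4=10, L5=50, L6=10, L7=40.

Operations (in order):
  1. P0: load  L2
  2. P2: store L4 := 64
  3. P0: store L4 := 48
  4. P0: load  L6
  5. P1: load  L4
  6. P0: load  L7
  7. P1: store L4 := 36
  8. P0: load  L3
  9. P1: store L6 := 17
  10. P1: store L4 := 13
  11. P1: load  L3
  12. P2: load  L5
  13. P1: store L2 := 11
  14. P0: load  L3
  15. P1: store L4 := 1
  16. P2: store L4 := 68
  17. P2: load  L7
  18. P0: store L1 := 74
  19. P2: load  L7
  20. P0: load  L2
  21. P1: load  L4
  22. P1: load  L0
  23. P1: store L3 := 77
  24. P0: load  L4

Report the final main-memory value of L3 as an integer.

1. P0: load  L2  bus=[BusRd]  L2: P0=S P1=I P2=I  mem[L2]=30
2. P2: store L4 := 64  bus=[BusRdX]  L4: P0=I P1=I P2=M  mem[L4]=10
3. P0: store L4 := 48  bus=[BusRdX,Flush]  L4: P0=M P1=I P2=I  mem[L4]=64
4. P0: load  L6  bus=[BusRd]  L6: P0=S P1=I P2=I  mem[L6]=10
5. P1: load  L4  bus=[BusRd,Flush]  L4: P0=S P1=S P2=I  mem[L4]=48
6. P0: load  L7  bus=[BusRd]  L7: P0=S P1=I P2=I  mem[L7]=40
7. P1: store L4 := 36  bus=[BusRdX]  L4: P0=I P1=M P2=I  mem[L4]=48
8. P0: load  L3  bus=[BusRd]  L3: P0=S P1=I P2=I  mem[L3]=10
9. P1: store L6 := 17  bus=[BusRdX]  L6: P0=I P1=M P2=I  mem[L6]=10
10. P1: store L4 := 13  bus=[-]  L4: P0=I P1=M P2=I  mem[L4]=48
11. P1: load  L3  bus=[BusRd]  L3: P0=S P1=S P2=I  mem[L3]=10
12. P2: load  L5  bus=[BusRd]  L5: P0=I P1=I P2=S  mem[L5]=50
13. P1: store L2 := 11  bus=[BusRdX]  L2: P0=I P1=M P2=I  mem[L2]=30
14. P0: load  L3  bus=[-]  L3: P0=S P1=S P2=I  mem[L3]=10
15. P1: store L4 := 1  bus=[-]  L4: P0=I P1=M P2=I  mem[L4]=48
16. P2: store L4 := 68  bus=[BusRdX,Flush]  L4: P0=I P1=I P2=M  mem[L4]=1
17. P2: load  L7  bus=[BusRd]  L7: P0=S P1=I P2=S  mem[L7]=40
18. P0: store L1 := 74  bus=[BusRdX]  L1: P0=M P1=I P2=I  mem[L1]=30
19. P2: load  L7  bus=[-]  L7: P0=S P1=I P2=S  mem[L7]=40
20. P0: load  L2  bus=[BusRd,Flush]  L2: P0=S P1=S P2=I  mem[L2]=11
21. P1: load  L4  bus=[BusRd,Flush]  L4: P0=I P1=S P2=S  mem[L4]=68
22. P1: load  L0  bus=[BusRd]  L0: P0=I P1=S P2=I  mem[L0]=30
23. P1: store L3 := 77  bus=[BusRdX]  L3: P0=I P1=M P2=I  mem[L3]=10
24. P0: load  L4  bus=[BusRd]  L4: P0=S P1=S P2=S  mem[L4]=68

memory[L3] = 10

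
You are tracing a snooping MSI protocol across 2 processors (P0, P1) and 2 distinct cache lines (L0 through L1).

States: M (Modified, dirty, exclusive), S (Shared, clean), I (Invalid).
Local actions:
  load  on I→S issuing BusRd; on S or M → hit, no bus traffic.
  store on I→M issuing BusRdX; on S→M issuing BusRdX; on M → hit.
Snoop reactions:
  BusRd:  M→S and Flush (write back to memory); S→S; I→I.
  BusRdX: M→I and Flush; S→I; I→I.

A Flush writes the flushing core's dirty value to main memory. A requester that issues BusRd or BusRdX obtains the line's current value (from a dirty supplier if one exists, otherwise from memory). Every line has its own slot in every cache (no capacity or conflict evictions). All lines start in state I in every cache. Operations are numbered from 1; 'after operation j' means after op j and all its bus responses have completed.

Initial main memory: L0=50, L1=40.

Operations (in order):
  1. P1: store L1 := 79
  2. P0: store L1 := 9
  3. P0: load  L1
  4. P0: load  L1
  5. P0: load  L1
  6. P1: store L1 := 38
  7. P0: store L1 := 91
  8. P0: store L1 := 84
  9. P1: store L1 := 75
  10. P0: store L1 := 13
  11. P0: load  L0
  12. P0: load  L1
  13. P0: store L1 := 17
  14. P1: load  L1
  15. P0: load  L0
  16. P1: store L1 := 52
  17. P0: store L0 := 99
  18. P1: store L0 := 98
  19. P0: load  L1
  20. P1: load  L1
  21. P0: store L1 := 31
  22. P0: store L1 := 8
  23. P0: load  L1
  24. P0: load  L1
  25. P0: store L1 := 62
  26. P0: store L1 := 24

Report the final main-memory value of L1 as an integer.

memory[L1] = 52

1. P1: store L1 := 79  bus=[BusRdX]  L1: P0=I P1=M  mem[L1]=40
2. P0: store L1 := 9  bus=[BusRdX,Flush]  L1: P0=M P1=I  mem[L1]=79
3. P0: load  L1  bus=[-]  L1: P0=M P1=I  mem[L1]=79
4. P0: load  L1  bus=[-]  L1: P0=M P1=I  mem[L1]=79
5. P0: load  L1  bus=[-]  L1: P0=M P1=I  mem[L1]=79
6. P1: store L1 := 38  bus=[BusRdX,Flush]  L1: P0=I P1=M  mem[L1]=9
7. P0: store L1 := 91  bus=[BusRdX,Flush]  L1: P0=M P1=I  mem[L1]=38
8. P0: store L1 := 84  bus=[-]  L1: P0=M P1=I  mem[L1]=38
9. P1: store L1 := 75  bus=[BusRdX,Flush]  L1: P0=I P1=M  mem[L1]=84
10. P0: store L1 := 13  bus=[BusRdX,Flush]  L1: P0=M P1=I  mem[L1]=75
11. P0: load  L0  bus=[BusRd]  L0: P0=S P1=I  mem[L0]=50
12. P0: load  L1  bus=[-]  L1: P0=M P1=I  mem[L1]=75
13. P0: store L1 := 17  bus=[-]  L1: P0=M P1=I  mem[L1]=75
14. P1: load  L1  bus=[BusRd,Flush]  L1: P0=S P1=S  mem[L1]=17
15. P0: load  L0  bus=[-]  L0: P0=S P1=I  mem[L0]=50
16. P1: store L1 := 52  bus=[BusRdX]  L1: P0=I P1=M  mem[L1]=17
17. P0: store L0 := 99  bus=[BusRdX]  L0: P0=M P1=I  mem[L0]=50
18. P1: store L0 := 98  bus=[BusRdX,Flush]  L0: P0=I P1=M  mem[L0]=99
19. P0: load  L1  bus=[BusRd,Flush]  L1: P0=S P1=S  mem[L1]=52
20. P1: load  L1  bus=[-]  L1: P0=S P1=S  mem[L1]=52
21. P0: store L1 := 31  bus=[BusRdX]  L1: P0=M P1=I  mem[L1]=52
22. P0: store L1 := 8  bus=[-]  L1: P0=M P1=I  mem[L1]=52
23. P0: load  L1  bus=[-]  L1: P0=M P1=I  mem[L1]=52
24. P0: load  L1  bus=[-]  L1: P0=M P1=I  mem[L1]=52
25. P0: store L1 := 62  bus=[-]  L1: P0=M P1=I  mem[L1]=52
26. P0: store L1 := 24  bus=[-]  L1: P0=M P1=I  mem[L1]=52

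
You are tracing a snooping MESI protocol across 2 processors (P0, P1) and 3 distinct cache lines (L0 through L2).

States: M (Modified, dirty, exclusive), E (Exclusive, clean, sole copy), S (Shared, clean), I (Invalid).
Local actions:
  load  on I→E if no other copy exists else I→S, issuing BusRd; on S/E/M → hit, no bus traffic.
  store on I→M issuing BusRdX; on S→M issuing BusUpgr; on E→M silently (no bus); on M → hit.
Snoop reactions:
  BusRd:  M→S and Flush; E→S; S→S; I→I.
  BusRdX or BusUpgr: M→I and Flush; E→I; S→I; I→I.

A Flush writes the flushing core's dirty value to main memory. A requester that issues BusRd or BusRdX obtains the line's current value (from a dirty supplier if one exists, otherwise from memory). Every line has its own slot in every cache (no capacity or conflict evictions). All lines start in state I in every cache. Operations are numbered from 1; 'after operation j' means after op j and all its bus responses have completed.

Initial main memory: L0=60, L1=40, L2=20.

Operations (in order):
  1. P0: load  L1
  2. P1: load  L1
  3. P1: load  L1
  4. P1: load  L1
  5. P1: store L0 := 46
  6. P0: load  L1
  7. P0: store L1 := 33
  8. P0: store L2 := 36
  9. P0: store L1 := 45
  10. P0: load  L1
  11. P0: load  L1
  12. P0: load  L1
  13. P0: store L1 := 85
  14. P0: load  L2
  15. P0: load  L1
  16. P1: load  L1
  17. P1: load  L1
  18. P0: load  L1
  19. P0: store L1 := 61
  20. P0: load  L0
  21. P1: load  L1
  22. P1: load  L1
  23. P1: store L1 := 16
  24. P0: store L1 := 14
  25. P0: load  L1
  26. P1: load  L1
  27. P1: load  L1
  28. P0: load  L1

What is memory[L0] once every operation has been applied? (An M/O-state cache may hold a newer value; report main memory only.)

memory[L0] = 46

  op1 P0: load  L1 → E/I on L1; bus BusRd; mem=40
  op2 P1: load  L1 → S/S on L1; bus BusRd; mem=40
  op3 P1: load  L1 → S/S on L1; bus (none); mem=40
  op4 P1: load  L1 → S/S on L1; bus (none); mem=40
  op5 P1: store L0 := 46 → I/M on L0; bus BusRdX; mem=60
  op6 P0: load  L1 → S/S on L1; bus (none); mem=40
  op7 P0: store L1 := 33 → M/I on L1; bus BusUpgr; mem=40
  op8 P0: store L2 := 36 → M/I on L2; bus BusRdX; mem=20
  op9 P0: store L1 := 45 → M/I on L1; bus (none); mem=40
  op10 P0: load  L1 → M/I on L1; bus (none); mem=40
  op11 P0: load  L1 → M/I on L1; bus (none); mem=40
  op12 P0: load  L1 → M/I on L1; bus (none); mem=40
  op13 P0: store L1 := 85 → M/I on L1; bus (none); mem=40
  op14 P0: load  L2 → M/I on L2; bus (none); mem=20
  op15 P0: load  L1 → M/I on L1; bus (none); mem=40
  op16 P1: load  L1 → S/S on L1; bus BusRd Flush; mem=85
  op17 P1: load  L1 → S/S on L1; bus (none); mem=85
  op18 P0: load  L1 → S/S on L1; bus (none); mem=85
  op19 P0: store L1 := 61 → M/I on L1; bus BusUpgr; mem=85
  op20 P0: load  L0 → S/S on L0; bus BusRd Flush; mem=46
  op21 P1: load  L1 → S/S on L1; bus BusRd Flush; mem=61
  op22 P1: load  L1 → S/S on L1; bus (none); mem=61
  op23 P1: store L1 := 16 → I/M on L1; bus BusUpgr; mem=61
  op24 P0: store L1 := 14 → M/I on L1; bus BusRdX Flush; mem=16
  op25 P0: load  L1 → M/I on L1; bus (none); mem=16
  op26 P1: load  L1 → S/S on L1; bus BusRd Flush; mem=14
  op27 P1: load  L1 → S/S on L1; bus (none); mem=14
  op28 P0: load  L1 → S/S on L1; bus (none); mem=14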